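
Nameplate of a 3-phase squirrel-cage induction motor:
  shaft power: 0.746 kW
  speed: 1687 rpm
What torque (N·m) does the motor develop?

4.22 N·m

ω = 2π × 1687/60 = 176.7 rad/s
τ = P/ω = 746/176.7 = 4.22 N·m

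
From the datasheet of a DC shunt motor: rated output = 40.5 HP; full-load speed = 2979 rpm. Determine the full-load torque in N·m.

96.8 N·m

P_out = 40.5 × 746 = 30213 W
ω = 2π × 2979/60 = 312 rad/s
τ = P_out/ω = 30213/312 = 96.8 N·m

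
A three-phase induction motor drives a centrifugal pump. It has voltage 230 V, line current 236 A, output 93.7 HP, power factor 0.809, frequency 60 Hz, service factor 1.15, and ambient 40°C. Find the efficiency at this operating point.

P_out = 93.7 × 746 = 69900 W
P_in = √3·V_L·I_L·cosφ = 1.732 × 230 × 236 × 0.809 = 76056 W
η = P_out / P_in = 69900 / 76056 = 0.919 = 91.9%

91.9 %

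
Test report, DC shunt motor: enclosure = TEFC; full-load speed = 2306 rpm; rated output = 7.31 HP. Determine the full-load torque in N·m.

22.6 N·m

P_out = 7.31 × 746 = 5453 W
ω = 2π × 2306/60 = 241.5 rad/s
τ = P_out/ω = 5453/241.5 = 22.6 N·m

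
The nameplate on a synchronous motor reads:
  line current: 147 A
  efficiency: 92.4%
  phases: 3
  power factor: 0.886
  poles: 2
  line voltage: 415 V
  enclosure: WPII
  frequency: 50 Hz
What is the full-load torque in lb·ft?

203 lb·ft

P_in = √3·V·I·cosφ = 1.732 × 415 × 147 × 0.886 = 93615 W
P_out = η·P_in = 0.924 × 93615 = 86500 W
n = n_s = 120×50/2 = 3000 rpm (synchronous)
ω = 2π×3000/60 = 314.2 rad/s
τ = P_out/ω = 86500/314.2 = 275.3 N·m
In lb·ft: 275.3/1.356 = 203 lb·ft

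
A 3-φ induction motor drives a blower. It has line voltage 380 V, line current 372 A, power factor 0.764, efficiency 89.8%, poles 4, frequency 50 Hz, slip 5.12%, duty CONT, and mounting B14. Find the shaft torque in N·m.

P_in = √3·V·I·cosφ = 1.732 × 380 × 372 × 0.764 = 187054 W
P_out = η·P_in = 0.898 × 187054 = 167974 W
n_s = 120×50/4 = 1500 rpm; n = 1500×(1−0.0512) = 1423 rpm
ω = 2π×1423/60 = 149 rad/s
τ = P_out/ω = 167974/149 = 1130 N·m

1130 N·m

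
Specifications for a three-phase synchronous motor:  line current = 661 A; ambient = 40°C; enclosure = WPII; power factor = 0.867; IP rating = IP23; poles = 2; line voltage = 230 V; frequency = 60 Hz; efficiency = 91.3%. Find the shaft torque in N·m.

P_in = √3·V·I·cosφ = 1.732 × 230 × 661 × 0.867 = 228295 W
P_out = η·P_in = 0.913 × 228295 = 208433 W
n = n_s = 120×60/2 = 3600 rpm (synchronous)
ω = 2π×3600/60 = 377 rad/s
τ = P_out/ω = 208433/377 = 553 N·m

553 N·m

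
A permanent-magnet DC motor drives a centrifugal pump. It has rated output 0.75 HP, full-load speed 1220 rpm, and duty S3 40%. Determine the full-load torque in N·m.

P_out = 0.75 × 746 = 560 W
ω = 2π × 1220/60 = 127.8 rad/s
τ = P_out/ω = 560/127.8 = 4.38 N·m

4.38 N·m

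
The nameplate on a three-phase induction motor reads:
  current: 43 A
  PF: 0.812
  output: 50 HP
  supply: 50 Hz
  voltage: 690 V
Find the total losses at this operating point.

P_in = √3·V·I·cosφ = 1.732×690×43×0.812 = 41727 W
P_out = 50×746 = 37300 W
Losses = P_in − P_out = 41727 − 37300 = 4427 W

4430 W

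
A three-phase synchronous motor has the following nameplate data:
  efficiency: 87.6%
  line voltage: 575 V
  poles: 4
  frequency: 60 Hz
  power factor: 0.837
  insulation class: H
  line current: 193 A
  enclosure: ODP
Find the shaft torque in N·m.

748 N·m

P_in = √3·V·I·cosφ = 1.732 × 575 × 193 × 0.837 = 160879 W
P_out = η·P_in = 0.876 × 160879 = 140930 W
n = n_s = 120×60/4 = 1800 rpm (synchronous)
ω = 2π×1800/60 = 188.5 rad/s
τ = P_out/ω = 140930/188.5 = 748 N·m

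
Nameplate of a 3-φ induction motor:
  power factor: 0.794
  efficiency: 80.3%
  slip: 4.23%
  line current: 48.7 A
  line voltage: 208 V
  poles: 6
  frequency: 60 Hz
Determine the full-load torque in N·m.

P_in = √3·V·I·cosφ = 1.732 × 208 × 48.7 × 0.794 = 13930 W
P_out = η·P_in = 0.803 × 13930 = 11186 W
n_s = 120×60/6 = 1200 rpm; n = 1200×(1−0.0423) = 1149 rpm
ω = 2π×1149/60 = 120.3 rad/s
τ = P_out/ω = 11186/120.3 = 93 N·m

93 N·m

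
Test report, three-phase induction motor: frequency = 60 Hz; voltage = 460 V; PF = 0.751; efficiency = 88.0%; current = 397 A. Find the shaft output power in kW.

209 kW

P_in = √3·V·I·cosφ = 1.732 × 460 × 397 × 0.751 = 237540 W
P_out = η·P_in = 0.88 × 237540 = 209035 W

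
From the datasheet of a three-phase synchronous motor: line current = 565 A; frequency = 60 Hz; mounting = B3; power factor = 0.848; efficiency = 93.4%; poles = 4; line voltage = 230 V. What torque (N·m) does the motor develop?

946 N·m

P_in = √3·V·I·cosφ = 1.732 × 230 × 565 × 0.848 = 190862 W
P_out = η·P_in = 0.934 × 190862 = 178265 W
n = n_s = 120×60/4 = 1800 rpm (synchronous)
ω = 2π×1800/60 = 188.5 rad/s
τ = P_out/ω = 178265/188.5 = 946 N·m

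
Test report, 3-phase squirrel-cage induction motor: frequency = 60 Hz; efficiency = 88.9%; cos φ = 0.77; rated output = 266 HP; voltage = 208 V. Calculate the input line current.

P_out = 266 × 746 = 198436 W
P_in = P_out / η = 198436 / 0.889 = 223213 W
I_L = P_in / (√3·V_L·cosφ) = 223213 / (1.732 × 208 × 0.77) = 805 A

805 A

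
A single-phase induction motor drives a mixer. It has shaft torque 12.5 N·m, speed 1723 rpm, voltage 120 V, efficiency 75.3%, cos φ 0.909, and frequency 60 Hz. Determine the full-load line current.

27.5 A

ω = 2π×1723/60 = 180.4 rad/s; P_out = τω = 12.5 × 180.4 = 2255 W
P_in = P_out / η = 2255 / 0.753 = 2995 W
I = P_in / (V·cosφ) = 2995 / (120 × 0.909) = 27.5 A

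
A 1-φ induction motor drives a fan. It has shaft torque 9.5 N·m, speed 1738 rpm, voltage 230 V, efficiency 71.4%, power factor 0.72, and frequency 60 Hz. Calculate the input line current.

ω = 2π×1738/60 = 182 rad/s; P_out = τω = 9.5 × 182 = 1729 W
P_in = P_out / η = 1729 / 0.714 = 2422 W
I = P_in / (V·cosφ) = 2422 / (230 × 0.72) = 14.6 A

14.6 A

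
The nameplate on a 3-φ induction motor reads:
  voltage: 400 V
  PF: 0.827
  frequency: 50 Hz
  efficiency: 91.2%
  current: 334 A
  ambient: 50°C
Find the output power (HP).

P_in = √3·V·I·cosφ = 1.732 × 400 × 334 × 0.827 = 191364 W
P_out = η·P_in = 0.912 × 191364 = 174524 W
= 174524/746 = 234 HP

234 HP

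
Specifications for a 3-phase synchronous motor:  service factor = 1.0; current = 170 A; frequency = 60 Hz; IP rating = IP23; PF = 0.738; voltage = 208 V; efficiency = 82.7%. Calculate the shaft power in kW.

P_in = √3·V·I·cosφ = 1.732 × 208 × 170 × 0.738 = 45198 W
P_out = η·P_in = 0.827 × 45198 = 37379 W

37.4 kW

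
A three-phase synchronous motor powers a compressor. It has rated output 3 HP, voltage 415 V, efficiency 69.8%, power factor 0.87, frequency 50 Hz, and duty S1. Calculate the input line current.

P_out = 3 × 746 = 2238 W
P_in = P_out / η = 2238 / 0.698 = 3206 W
I_L = P_in / (√3·V_L·cosφ) = 3206 / (1.732 × 415 × 0.87) = 5.13 A

5.13 A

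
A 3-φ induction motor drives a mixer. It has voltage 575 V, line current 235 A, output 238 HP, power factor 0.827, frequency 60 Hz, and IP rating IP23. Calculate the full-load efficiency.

91.7 %

P_out = 238 × 746 = 177548 W
P_in = √3·V_L·I_L·cosφ = 1.732 × 575 × 235 × 0.827 = 193548 W
η = P_out / P_in = 177548 / 193548 = 0.917 = 91.7%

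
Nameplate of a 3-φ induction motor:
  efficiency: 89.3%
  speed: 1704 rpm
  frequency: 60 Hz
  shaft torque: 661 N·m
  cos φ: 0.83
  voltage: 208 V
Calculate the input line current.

ω = 2π×1704/60 = 178.4 rad/s; P_out = τω = 661 × 178.4 = 117922 W
P_in = P_out / η = 117922 / 0.893 = 132052 W
I_L = P_in / (√3·V_L·cosφ) = 132052 / (1.732 × 208 × 0.83) = 442 A

442 A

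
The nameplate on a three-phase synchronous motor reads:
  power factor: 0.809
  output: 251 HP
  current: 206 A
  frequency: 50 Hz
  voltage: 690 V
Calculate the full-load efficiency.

94.0 %

P_out = 251 × 746 = 187246 W
P_in = √3·V_L·I_L·cosφ = 1.732 × 690 × 206 × 0.809 = 199165 W
η = P_out / P_in = 187246 / 199165 = 0.940 = 94.0%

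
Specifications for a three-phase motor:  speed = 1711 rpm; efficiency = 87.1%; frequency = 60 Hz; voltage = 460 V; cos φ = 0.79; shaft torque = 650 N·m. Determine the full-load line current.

212 A

ω = 2π×1711/60 = 179.2 rad/s; P_out = τω = 650 × 179.2 = 116480 W
P_in = P_out / η = 116480 / 0.871 = 133731 W
I_L = P_in / (√3·V_L·cosφ) = 133731 / (1.732 × 460 × 0.79) = 212 A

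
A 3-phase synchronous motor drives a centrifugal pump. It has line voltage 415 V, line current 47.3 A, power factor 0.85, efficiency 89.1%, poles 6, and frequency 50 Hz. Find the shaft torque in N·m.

246 N·m

P_in = √3·V·I·cosφ = 1.732 × 415 × 47.3 × 0.85 = 28899 W
P_out = η·P_in = 0.891 × 28899 = 25749 W
n = n_s = 120×50/6 = 1000 rpm (synchronous)
ω = 2π×1000/60 = 104.7 rad/s
τ = P_out/ω = 25749/104.7 = 246 N·m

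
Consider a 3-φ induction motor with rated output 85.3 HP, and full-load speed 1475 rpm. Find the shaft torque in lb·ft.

P_out = 85.3 × 746 = 63634 W
ω = 2π × 1475/60 = 154.5 rad/s
τ = P_out/ω = 63634/154.5 = 411.9 N·m
In lb·ft: 411.9/1.356 = 304 lb·ft

304 lb·ft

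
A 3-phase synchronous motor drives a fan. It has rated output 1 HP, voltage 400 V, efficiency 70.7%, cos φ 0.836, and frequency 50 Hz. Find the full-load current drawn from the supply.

P_out = 1 × 746 = 746 W
P_in = P_out / η = 746 / 0.707 = 1055 W
I_L = P_in / (√3·V_L·cosφ) = 1055 / (1.732 × 400 × 0.836) = 1.82 A

1.82 A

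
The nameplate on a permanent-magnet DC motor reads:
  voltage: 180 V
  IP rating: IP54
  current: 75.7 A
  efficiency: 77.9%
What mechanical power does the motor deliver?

10.6 kW

P_in = V·I = 180 × 75.7 = 13626 W
P_out = η·P_in = 0.779 × 13626 = 10615 W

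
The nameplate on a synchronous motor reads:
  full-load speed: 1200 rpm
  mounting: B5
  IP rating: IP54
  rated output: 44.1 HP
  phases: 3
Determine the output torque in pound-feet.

P_out = 44.1 × 746 = 32899 W
ω = 2π × 1200/60 = 125.7 rad/s
τ = P_out/ω = 32899/125.7 = 261.7 N·m
In lb·ft: 261.7/1.356 = 193 lb·ft

193 lb·ft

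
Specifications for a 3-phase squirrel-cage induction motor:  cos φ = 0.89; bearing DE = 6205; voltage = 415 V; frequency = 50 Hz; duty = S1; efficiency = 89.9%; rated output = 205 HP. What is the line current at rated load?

266 A

P_out = 205 × 746 = 152930 W
P_in = P_out / η = 152930 / 0.899 = 170111 W
I_L = P_in / (√3·V_L·cosφ) = 170111 / (1.732 × 415 × 0.89) = 266 A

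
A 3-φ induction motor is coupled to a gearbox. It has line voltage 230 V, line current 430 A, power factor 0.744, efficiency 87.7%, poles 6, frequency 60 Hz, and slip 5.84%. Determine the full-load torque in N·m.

945 N·m

P_in = √3·V·I·cosφ = 1.732 × 230 × 430 × 0.744 = 127443 W
P_out = η·P_in = 0.877 × 127443 = 111768 W
n_s = 120×60/6 = 1200 rpm; n = 1200×(1−0.0584) = 1130 rpm
ω = 2π×1130/60 = 118.3 rad/s
τ = P_out/ω = 111768/118.3 = 945 N·m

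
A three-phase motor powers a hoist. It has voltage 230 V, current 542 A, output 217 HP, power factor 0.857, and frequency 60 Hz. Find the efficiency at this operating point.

P_out = 217 × 746 = 161882 W
P_in = √3·V_L·I_L·cosφ = 1.732 × 230 × 542 × 0.857 = 185036 W
η = P_out / P_in = 161882 / 185036 = 0.875 = 87.5%

87.5 %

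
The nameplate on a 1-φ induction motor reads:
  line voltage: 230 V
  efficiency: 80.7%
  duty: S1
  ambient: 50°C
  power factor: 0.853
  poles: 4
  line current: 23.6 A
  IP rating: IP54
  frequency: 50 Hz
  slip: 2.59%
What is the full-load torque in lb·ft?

P_in = V·I·cosφ = 230 × 23.6 × 0.853 = 4630 W
P_out = η·P_in = 0.807 × 4630 = 3736 W
n_s = 120×50/4 = 1500 rpm; n = 1500×(1−0.0259) = 1461 rpm
ω = 2π×1461/60 = 153 rad/s
τ = P_out/ω = 3736/153 = 24.42 N·m
In lb·ft: 24.42/1.356 = 18 lb·ft

18 lb·ft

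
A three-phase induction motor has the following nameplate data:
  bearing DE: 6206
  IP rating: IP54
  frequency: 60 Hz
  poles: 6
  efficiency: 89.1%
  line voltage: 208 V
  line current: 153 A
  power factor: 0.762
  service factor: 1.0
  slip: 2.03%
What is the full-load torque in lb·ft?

224 lb·ft

P_in = √3·V·I·cosφ = 1.732 × 208 × 153 × 0.762 = 42001 W
P_out = η·P_in = 0.891 × 42001 = 37423 W
n_s = 120×60/6 = 1200 rpm; n = 1200×(1−0.0203) = 1176 rpm
ω = 2π×1176/60 = 123.2 rad/s
τ = P_out/ω = 37423/123.2 = 303.8 N·m
In lb·ft: 303.8/1.356 = 224 lb·ft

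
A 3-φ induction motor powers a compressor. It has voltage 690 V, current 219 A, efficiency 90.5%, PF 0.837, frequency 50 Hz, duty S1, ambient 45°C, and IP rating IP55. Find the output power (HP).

P_in = √3·V·I·cosφ = 1.732 × 690 × 219 × 0.837 = 219062 W
P_out = η·P_in = 0.905 × 219062 = 198251 W
= 198251/746 = 266 HP

266 HP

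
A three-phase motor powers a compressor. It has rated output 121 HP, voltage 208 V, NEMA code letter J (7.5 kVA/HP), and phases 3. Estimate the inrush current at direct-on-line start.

2520 A

S_LR = 7.5 × 121 = 907.5 kVA
I_LR = S_LR/(√3·V_L) = 907500/(1.732×208) = 2520 A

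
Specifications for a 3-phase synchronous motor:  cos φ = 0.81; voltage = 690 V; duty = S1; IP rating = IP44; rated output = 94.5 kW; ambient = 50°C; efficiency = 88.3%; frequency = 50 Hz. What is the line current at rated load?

111 A

P_out = 94.5 kW = 94500 W
P_in = P_out / η = 94500 / 0.883 = 107022 W
I_L = P_in / (√3·V_L·cosφ) = 107022 / (1.732 × 690 × 0.81) = 111 A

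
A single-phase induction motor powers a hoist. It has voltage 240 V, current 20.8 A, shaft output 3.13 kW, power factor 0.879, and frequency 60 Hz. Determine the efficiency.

71.3 %

P_out = 3.13 kW = 3130 W
P_in = V·I·cosφ = 240 × 20.8 × 0.879 = 4388 W
η = P_out / P_in = 3130 / 4388 = 0.713 = 71.3%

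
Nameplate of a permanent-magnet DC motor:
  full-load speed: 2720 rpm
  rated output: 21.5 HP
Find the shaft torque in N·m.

56.3 N·m

P_out = 21.5 × 746 = 16039 W
ω = 2π × 2720/60 = 284.8 rad/s
τ = P_out/ω = 16039/284.8 = 56.3 N·m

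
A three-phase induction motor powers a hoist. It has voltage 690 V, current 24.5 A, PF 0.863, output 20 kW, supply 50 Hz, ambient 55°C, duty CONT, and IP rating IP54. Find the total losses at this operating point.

P_in = √3·V·I·cosφ = 1.732×690×24.5×0.863 = 25268 W
P_out = 20000 W
Losses = P_in − P_out = 25268 − 20000 = 5268 W

5.27 kW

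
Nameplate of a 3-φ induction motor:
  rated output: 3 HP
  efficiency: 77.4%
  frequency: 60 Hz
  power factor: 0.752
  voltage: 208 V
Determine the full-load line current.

P_out = 3 × 746 = 2238 W
P_in = P_out / η = 2238 / 0.774 = 2891 W
I_L = P_in / (√3·V_L·cosφ) = 2891 / (1.732 × 208 × 0.752) = 10.7 A

10.7 A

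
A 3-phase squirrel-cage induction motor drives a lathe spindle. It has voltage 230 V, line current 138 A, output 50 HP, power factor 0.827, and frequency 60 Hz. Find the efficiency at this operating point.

82.0 %

P_out = 50 × 746 = 37300 W
P_in = √3·V_L·I_L·cosφ = 1.732 × 230 × 138 × 0.827 = 45463 W
η = P_out / P_in = 37300 / 45463 = 0.820 = 82.0%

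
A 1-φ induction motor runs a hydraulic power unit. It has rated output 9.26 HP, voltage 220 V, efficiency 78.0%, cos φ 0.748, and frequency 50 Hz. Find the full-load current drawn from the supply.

53.8 A

P_out = 9.26 × 746 = 6908 W
P_in = P_out / η = 6908 / 0.780 = 8856 W
I = P_in / (V·cosφ) = 8856 / (220 × 0.748) = 53.8 A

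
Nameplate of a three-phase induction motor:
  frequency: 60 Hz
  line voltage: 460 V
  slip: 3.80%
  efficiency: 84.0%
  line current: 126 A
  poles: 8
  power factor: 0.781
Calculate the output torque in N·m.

P_in = √3·V·I·cosφ = 1.732 × 460 × 126 × 0.781 = 78402 W
P_out = η·P_in = 0.84 × 78402 = 65858 W
n_s = 120×60/8 = 900 rpm; n = 900×(1−0.038) = 866 rpm
ω = 2π×866/60 = 90.69 rad/s
τ = P_out/ω = 65858/90.69 = 726 N·m

726 N·m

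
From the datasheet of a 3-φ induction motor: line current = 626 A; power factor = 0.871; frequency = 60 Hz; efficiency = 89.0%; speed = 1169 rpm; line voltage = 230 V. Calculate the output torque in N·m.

P_in = √3·V·I·cosφ = 1.732 × 230 × 626 × 0.871 = 217204 W
P_out = η·P_in = 0.89 × 217204 = 193312 W
n = 1169 rpm
ω = 2π×1169/60 = 122.4 rad/s
τ = P_out/ω = 193312/122.4 = 1580 N·m

1580 N·m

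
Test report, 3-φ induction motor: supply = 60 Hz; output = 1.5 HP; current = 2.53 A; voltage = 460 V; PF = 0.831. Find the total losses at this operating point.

P_in = √3·V·I·cosφ = 1.732×460×2.53×0.831 = 1675 W
P_out = 1.5×746 = 1119 W
Losses = P_in − P_out = 1675 − 1119 = 556 W

556 W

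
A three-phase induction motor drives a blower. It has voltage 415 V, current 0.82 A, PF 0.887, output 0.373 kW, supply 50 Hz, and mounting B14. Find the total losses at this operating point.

150 W

P_in = √3·V·I·cosφ = 1.732×415×0.82×0.887 = 523 W
P_out = 373 W
Losses = P_in − P_out = 523 − 373 = 150 W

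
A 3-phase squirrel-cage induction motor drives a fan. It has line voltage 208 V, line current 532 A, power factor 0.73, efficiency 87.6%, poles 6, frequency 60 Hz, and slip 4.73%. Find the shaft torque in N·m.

1020 N·m

P_in = √3·V·I·cosφ = 1.732 × 208 × 532 × 0.73 = 139909 W
P_out = η·P_in = 0.876 × 139909 = 122560 W
n_s = 120×60/6 = 1200 rpm; n = 1200×(1−0.0473) = 1143 rpm
ω = 2π×1143/60 = 119.7 rad/s
τ = P_out/ω = 122560/119.7 = 1020 N·m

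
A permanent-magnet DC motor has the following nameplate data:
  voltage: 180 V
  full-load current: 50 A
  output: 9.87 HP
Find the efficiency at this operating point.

P_out = 9.87 × 746 = 7363 W
P_in = V·I = 180 × 50 = 9000 W
η = P_out / P_in = 7363 / 9000 = 0.818 = 81.8%

81.8 %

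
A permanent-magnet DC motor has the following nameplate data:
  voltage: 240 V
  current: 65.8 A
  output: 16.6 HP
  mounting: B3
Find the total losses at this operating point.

3.41 kW

P_in = V·I = 240×65.8 = 15792 W
P_out = 16.6×746 = 12384 W
Losses = P_in − P_out = 15792 − 12384 = 3408 W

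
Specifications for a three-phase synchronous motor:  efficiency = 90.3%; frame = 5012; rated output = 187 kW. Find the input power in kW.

P_out = 187000 W
P_in = P_out/η = 187000/0.903 = 207087 W = 207 kW

207 kW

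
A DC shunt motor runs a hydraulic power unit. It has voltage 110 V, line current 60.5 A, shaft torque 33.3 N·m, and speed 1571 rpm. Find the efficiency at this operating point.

82.3 %

ω = 2π × 1571/60 = 164.5 rad/s; P_out = τω = 33.3 × 164.5 = 5478 W
P_in = V·I = 110 × 60.5 = 6655 W
η = P_out / P_in = 5478 / 6655 = 0.823 = 82.3%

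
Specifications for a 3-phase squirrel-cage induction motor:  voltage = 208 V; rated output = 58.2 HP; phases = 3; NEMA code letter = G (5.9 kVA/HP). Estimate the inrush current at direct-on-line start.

953 A

S_LR = 5.9 × 58.2 = 343.38 kVA
I_LR = S_LR/(√3·V_L) = 343380/(1.732×208) = 953 A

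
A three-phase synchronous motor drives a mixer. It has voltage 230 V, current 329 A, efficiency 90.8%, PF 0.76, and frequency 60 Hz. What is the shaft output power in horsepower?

121 HP

P_in = √3·V·I·cosφ = 1.732 × 230 × 329 × 0.76 = 99606 W
P_out = η·P_in = 0.908 × 99606 = 90442 W
= 90442/746 = 121 HP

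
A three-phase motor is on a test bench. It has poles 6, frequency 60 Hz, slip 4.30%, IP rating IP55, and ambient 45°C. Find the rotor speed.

1148 rpm

n_s = 120f/p = 120×60/6 = 1200 rpm
n = n_s(1 − s) = 1200 × (1 − 0.043) = 1148 rpm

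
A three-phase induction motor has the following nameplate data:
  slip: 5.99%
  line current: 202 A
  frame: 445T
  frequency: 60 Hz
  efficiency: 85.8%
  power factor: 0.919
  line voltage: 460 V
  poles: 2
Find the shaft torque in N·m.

P_in = √3·V·I·cosφ = 1.732 × 460 × 202 × 0.919 = 147902 W
P_out = η·P_in = 0.858 × 147902 = 126900 W
n_s = 120×60/2 = 3600 rpm; n = 3600×(1−0.0599) = 3384 rpm
ω = 2π×3384/60 = 354.4 rad/s
τ = P_out/ω = 126900/354.4 = 358 N·m

358 N·m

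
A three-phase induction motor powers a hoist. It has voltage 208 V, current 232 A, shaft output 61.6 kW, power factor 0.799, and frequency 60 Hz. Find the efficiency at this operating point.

P_out = 61.6 kW = 61600 W
P_in = √3·V_L·I_L·cosφ = 1.732 × 208 × 232 × 0.799 = 66780 W
η = P_out / P_in = 61600 / 66780 = 0.922 = 92.2%

92.2 %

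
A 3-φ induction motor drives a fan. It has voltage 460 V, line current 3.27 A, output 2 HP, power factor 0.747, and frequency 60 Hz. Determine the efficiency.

76.7 %

P_out = 2 × 746 = 1492 W
P_in = √3·V_L·I_L·cosφ = 1.732 × 460 × 3.27 × 0.747 = 1946 W
η = P_out / P_in = 1492 / 1946 = 0.767 = 76.7%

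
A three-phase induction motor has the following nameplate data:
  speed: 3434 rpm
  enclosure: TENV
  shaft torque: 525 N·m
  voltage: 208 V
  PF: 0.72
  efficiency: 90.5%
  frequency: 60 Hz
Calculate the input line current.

804 A

ω = 2π×3434/60 = 359.6 rad/s; P_out = τω = 525 × 359.6 = 188790 W
P_in = P_out / η = 188790 / 0.905 = 208608 W
I_L = P_in / (√3·V_L·cosφ) = 208608 / (1.732 × 208 × 0.72) = 804 A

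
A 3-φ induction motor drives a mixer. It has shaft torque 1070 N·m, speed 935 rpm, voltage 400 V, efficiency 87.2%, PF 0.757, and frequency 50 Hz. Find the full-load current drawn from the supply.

229 A

ω = 2π×935/60 = 97.91 rad/s; P_out = τω = 1070 × 97.91 = 104764 W
P_in = P_out / η = 104764 / 0.872 = 120142 W
I_L = P_in / (√3·V_L·cosφ) = 120142 / (1.732 × 400 × 0.757) = 229 A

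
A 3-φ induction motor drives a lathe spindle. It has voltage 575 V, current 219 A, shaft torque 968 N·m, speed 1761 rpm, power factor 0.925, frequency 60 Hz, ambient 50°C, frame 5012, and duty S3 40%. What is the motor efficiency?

88.5 %

ω = 2π × 1761/60 = 184.4 rad/s; P_out = τω = 968 × 184.4 = 178499 W
P_in = √3·V_L·I_L·cosφ = 1.732 × 575 × 219 × 0.925 = 201744 W
η = P_out / P_in = 178499 / 201744 = 0.885 = 88.5%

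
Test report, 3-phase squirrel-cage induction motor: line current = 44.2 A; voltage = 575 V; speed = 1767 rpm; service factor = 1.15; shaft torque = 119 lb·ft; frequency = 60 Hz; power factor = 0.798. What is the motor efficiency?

85.0 %

τ = 119 lb·ft × 1.356 = 161.4 N·m
ω = 2π × 1767/60 = 185 rad/s; P_out = τω = 161.4 × 185 = 29859 W
P_in = √3·V_L·I_L·cosφ = 1.732 × 575 × 44.2 × 0.798 = 35127 W
η = P_out / P_in = 29859 / 35127 = 0.850 = 85.0%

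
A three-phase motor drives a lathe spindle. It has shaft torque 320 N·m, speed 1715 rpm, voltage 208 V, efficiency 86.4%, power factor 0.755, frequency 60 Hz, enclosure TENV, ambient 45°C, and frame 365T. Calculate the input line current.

ω = 2π×1715/60 = 179.6 rad/s; P_out = τω = 320 × 179.6 = 57472 W
P_in = P_out / η = 57472 / 0.864 = 66519 W
I_L = P_in / (√3·V_L·cosφ) = 66519 / (1.732 × 208 × 0.755) = 245 A

245 A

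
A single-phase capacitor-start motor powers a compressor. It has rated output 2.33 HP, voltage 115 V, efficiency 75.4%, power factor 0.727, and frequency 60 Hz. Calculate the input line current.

P_out = 2.33 × 746 = 1738 W
P_in = P_out / η = 1738 / 0.754 = 2305 W
I = P_in / (V·cosφ) = 2305 / (115 × 0.727) = 27.6 A

27.6 A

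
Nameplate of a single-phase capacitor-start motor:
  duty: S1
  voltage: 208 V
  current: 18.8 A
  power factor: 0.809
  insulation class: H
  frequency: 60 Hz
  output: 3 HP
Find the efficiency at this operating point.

70.7 %

P_out = 3 × 746 = 2238 W
P_in = V·I·cosφ = 208 × 18.8 × 0.809 = 3164 W
η = P_out / P_in = 2238 / 3164 = 0.707 = 70.7%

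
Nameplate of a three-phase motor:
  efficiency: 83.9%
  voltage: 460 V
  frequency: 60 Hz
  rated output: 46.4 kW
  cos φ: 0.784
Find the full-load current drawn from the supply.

P_out = 46.4 kW = 46400 W
P_in = P_out / η = 46400 / 0.839 = 55304 W
I_L = P_in / (√3·V_L·cosφ) = 55304 / (1.732 × 460 × 0.784) = 88.5 A

88.5 A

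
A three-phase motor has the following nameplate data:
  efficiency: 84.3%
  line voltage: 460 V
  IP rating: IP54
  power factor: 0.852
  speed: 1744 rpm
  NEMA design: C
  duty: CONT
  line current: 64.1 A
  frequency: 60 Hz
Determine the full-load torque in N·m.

P_in = √3·V·I·cosφ = 1.732 × 460 × 64.1 × 0.852 = 43511 W
P_out = η·P_in = 0.843 × 43511 = 36680 W
n = 1744 rpm
ω = 2π×1744/60 = 182.6 rad/s
τ = P_out/ω = 36680/182.6 = 201 N·m

201 N·m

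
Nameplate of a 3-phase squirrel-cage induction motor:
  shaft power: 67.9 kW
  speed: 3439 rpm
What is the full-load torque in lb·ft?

ω = 2π × 3439/60 = 360.1 rad/s
τ = P/ω = 67900/360.1 = 188.6 N·m
In lb·ft: 188.6/1.356 = 139 lb·ft

139 lb·ft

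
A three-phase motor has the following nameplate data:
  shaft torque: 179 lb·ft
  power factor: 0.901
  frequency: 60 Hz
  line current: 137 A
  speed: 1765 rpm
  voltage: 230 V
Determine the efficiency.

91.2 %

τ = 179 lb·ft × 1.356 = 242.7 N·m
ω = 2π × 1765/60 = 184.8 rad/s; P_out = τω = 242.7 × 184.8 = 44851 W
P_in = √3·V_L·I_L·cosφ = 1.732 × 230 × 137 × 0.901 = 49172 W
η = P_out / P_in = 44851 / 49172 = 0.912 = 91.2%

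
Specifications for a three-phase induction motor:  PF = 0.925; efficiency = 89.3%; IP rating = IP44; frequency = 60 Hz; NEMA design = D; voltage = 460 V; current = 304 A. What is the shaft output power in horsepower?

P_in = √3·V·I·cosφ = 1.732 × 460 × 304 × 0.925 = 224038 W
P_out = η·P_in = 0.893 × 224038 = 200066 W
= 200066/746 = 268 HP

268 HP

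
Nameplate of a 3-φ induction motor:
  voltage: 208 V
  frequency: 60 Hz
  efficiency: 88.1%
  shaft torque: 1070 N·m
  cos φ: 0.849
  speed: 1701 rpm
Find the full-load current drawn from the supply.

ω = 2π×1701/60 = 178.1 rad/s; P_out = τω = 1070 × 178.1 = 190567 W
P_in = P_out / η = 190567 / 0.881 = 216308 W
I_L = P_in / (√3·V_L·cosφ) = 216308 / (1.732 × 208 × 0.849) = 707 A

707 A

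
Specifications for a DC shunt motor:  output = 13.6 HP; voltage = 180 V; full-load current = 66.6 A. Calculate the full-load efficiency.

P_out = 13.6 × 746 = 10146 W
P_in = V·I = 180 × 66.6 = 11988 W
η = P_out / P_in = 10146 / 11988 = 0.846 = 84.6%

84.6 %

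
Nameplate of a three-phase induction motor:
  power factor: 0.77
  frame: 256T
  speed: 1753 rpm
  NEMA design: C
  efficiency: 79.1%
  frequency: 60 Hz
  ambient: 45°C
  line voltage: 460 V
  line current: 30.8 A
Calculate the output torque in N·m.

81.4 N·m

P_in = √3·V·I·cosφ = 1.732 × 460 × 30.8 × 0.77 = 18895 W
P_out = η·P_in = 0.791 × 18895 = 14946 W
n = 1753 rpm
ω = 2π×1753/60 = 183.6 rad/s
τ = P_out/ω = 14946/183.6 = 81.4 N·m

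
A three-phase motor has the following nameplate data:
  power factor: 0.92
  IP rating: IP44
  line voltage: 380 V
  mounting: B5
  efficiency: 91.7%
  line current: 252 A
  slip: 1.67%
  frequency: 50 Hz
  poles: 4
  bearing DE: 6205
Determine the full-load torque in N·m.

906 N·m

P_in = √3·V·I·cosφ = 1.732 × 380 × 252 × 0.92 = 152588 W
P_out = η·P_in = 0.917 × 152588 = 139923 W
n_s = 120×50/4 = 1500 rpm; n = 1500×(1−0.0167) = 1475 rpm
ω = 2π×1475/60 = 154.5 rad/s
τ = P_out/ω = 139923/154.5 = 906 N·m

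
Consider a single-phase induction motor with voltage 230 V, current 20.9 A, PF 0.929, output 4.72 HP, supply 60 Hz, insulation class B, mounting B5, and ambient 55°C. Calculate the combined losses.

945 W

P_in = V·I·cosφ = 230×20.9×0.929 = 4466 W
P_out = 4.72×746 = 3521 W
Losses = P_in − P_out = 4466 − 3521 = 945 W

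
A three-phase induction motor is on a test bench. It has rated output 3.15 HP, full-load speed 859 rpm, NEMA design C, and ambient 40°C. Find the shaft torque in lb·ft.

P_out = 3.15 × 746 = 2350 W
ω = 2π × 859/60 = 89.95 rad/s
τ = P_out/ω = 2350/89.95 = 26.13 N·m
In lb·ft: 26.13/1.356 = 19.3 lb·ft

19.3 lb·ft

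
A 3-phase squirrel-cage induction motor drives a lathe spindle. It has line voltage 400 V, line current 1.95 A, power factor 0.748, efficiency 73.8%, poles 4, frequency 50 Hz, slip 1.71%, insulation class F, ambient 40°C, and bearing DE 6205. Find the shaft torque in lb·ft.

3.56 lb·ft

P_in = √3·V·I·cosφ = 1.732 × 400 × 1.95 × 0.748 = 1011 W
P_out = η·P_in = 0.738 × 1011 = 746 W
n_s = 120×50/4 = 1500 rpm; n = 1500×(1−0.0171) = 1474 rpm
ω = 2π×1474/60 = 154.4 rad/s
τ = P_out/ω = 746/154.4 = 4.832 N·m
In lb·ft: 4.832/1.356 = 3.56 lb·ft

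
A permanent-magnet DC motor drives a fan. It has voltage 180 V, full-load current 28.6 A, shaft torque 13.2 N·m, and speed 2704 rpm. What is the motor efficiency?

72.6 %

ω = 2π × 2704/60 = 283.2 rad/s; P_out = τω = 13.2 × 283.2 = 3738 W
P_in = V·I = 180 × 28.6 = 5148 W
η = P_out / P_in = 3738 / 5148 = 0.726 = 72.6%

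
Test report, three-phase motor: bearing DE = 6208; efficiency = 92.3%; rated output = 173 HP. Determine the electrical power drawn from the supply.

P_out = 173 × 746 = 129058 W
P_in = P_out/η = 129058/0.923 = 139824 W = 140 kW

140 kW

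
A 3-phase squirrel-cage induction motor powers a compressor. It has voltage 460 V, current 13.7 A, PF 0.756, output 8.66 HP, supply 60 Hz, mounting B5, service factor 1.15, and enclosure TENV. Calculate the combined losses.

P_in = √3·V·I·cosφ = 1.732×460×13.7×0.756 = 8252 W
P_out = 8.66×746 = 6460 W
Losses = P_in − P_out = 8252 − 6460 = 1792 W

1790 W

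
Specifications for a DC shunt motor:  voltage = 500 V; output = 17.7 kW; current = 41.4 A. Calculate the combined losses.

3000 W

P_in = V·I = 500×41.4 = 20700 W
P_out = 17700 W
Losses = P_in − P_out = 20700 − 17700 = 3000 W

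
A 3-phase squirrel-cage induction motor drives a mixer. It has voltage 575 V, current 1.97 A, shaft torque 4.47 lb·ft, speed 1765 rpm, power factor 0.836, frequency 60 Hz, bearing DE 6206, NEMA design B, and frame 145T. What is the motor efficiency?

68.3 %

τ = 4.47 lb·ft × 1.356 = 6.061 N·m
ω = 2π × 1765/60 = 184.8 rad/s; P_out = τω = 6.061 × 184.8 = 1120 W
P_in = √3·V_L·I_L·cosφ = 1.732 × 575 × 1.97 × 0.836 = 1640 W
η = P_out / P_in = 1120 / 1640 = 0.683 = 68.3%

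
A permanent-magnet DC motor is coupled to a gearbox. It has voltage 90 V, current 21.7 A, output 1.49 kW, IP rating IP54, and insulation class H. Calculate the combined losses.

P_in = V·I = 90×21.7 = 1953 W
P_out = 1490 W
Losses = P_in − P_out = 1953 − 1490 = 463 W

463 W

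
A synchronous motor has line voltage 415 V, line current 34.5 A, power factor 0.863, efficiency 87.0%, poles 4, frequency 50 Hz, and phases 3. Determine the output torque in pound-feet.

87.4 lb·ft

P_in = √3·V·I·cosφ = 1.732 × 415 × 34.5 × 0.863 = 21401 W
P_out = η·P_in = 0.87 × 21401 = 18619 W
n = n_s = 120×50/4 = 1500 rpm (synchronous)
ω = 2π×1500/60 = 157.1 rad/s
τ = P_out/ω = 18619/157.1 = 118.5 N·m
In lb·ft: 118.5/1.356 = 87.4 lb·ft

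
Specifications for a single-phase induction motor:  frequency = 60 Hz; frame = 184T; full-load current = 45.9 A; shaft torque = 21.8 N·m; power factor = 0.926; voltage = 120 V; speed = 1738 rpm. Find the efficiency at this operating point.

77.8 %

ω = 2π × 1738/60 = 182 rad/s; P_out = τω = 21.8 × 182 = 3968 W
P_in = V·I·cosφ = 120 × 45.9 × 0.926 = 5100 W
η = P_out / P_in = 3968 / 5100 = 0.778 = 77.8%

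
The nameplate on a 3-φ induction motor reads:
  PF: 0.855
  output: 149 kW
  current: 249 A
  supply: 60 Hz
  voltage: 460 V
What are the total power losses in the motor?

P_in = √3·V·I·cosφ = 1.732×460×249×0.855 = 169618 W
P_out = 149000 W
Losses = P_in − P_out = 169618 − 149000 = 20618 W

20600 W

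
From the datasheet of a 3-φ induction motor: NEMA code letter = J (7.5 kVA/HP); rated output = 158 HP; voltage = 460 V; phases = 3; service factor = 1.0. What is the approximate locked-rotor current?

1490 A

S_LR = 7.5 × 158 = 1185 kVA
I_LR = S_LR/(√3·V_L) = 1185000/(1.732×460) = 1490 A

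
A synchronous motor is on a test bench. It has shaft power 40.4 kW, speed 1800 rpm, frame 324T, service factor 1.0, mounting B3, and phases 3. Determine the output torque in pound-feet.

ω = 2π × 1800/60 = 188.5 rad/s
τ = P/ω = 40400/188.5 = 214.3 N·m
In lb·ft: 214.3/1.356 = 158 lb·ft

158 lb·ft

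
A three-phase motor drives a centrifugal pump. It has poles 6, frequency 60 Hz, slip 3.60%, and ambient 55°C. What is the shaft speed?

n_s = 120f/p = 120×60/6 = 1200 rpm
n = n_s(1 − s) = 1200 × (1 − 0.036) = 1157 rpm

1157 rpm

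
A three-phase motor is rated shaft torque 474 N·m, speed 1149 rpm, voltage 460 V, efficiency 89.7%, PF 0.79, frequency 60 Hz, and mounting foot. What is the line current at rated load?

ω = 2π×1149/60 = 120.3 rad/s; P_out = τω = 474 × 120.3 = 57022 W
P_in = P_out / η = 57022 / 0.897 = 63570 W
I_L = P_in / (√3·V_L·cosφ) = 63570 / (1.732 × 460 × 0.79) = 101 A

101 A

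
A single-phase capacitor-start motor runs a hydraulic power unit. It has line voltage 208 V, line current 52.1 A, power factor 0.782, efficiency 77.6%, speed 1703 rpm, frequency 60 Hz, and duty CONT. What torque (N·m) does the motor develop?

P_in = V·I·cosφ = 208 × 52.1 × 0.782 = 8474 W
P_out = η·P_in = 0.776 × 8474 = 6576 W
n = 1703 rpm
ω = 2π×1703/60 = 178.3 rad/s
τ = P_out/ω = 6576/178.3 = 36.9 N·m

36.9 N·m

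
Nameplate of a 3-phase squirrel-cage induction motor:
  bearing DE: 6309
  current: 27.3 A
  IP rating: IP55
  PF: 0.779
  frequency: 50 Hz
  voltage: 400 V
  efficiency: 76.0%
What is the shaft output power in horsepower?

P_in = √3·V·I·cosφ = 1.732 × 400 × 27.3 × 0.779 = 14734 W
P_out = η·P_in = 0.76 × 14734 = 11198 W
= 11198/746 = 15 HP

15 HP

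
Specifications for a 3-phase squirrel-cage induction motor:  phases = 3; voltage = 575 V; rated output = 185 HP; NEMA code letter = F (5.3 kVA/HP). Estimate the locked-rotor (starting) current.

985 A

S_LR = 5.3 × 185 = 980.5 kVA
I_LR = S_LR/(√3·V_L) = 980500/(1.732×575) = 985 A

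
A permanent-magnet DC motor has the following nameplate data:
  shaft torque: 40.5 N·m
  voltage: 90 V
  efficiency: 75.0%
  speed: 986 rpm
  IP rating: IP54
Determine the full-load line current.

62 A

ω = 2π×986/60 = 103.3 rad/s; P_out = τω = 40.5 × 103.3 = 4184 W
P_in = P_out / η = 4184 / 0.750 = 5579 W
I = P_in / V = 5579 / 90 = 62 A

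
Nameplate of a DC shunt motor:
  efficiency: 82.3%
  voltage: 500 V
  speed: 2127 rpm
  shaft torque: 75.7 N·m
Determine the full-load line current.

ω = 2π×2127/60 = 222.7 rad/s; P_out = τω = 75.7 × 222.7 = 16858 W
P_in = P_out / η = 16858 / 0.823 = 20484 W
I = P_in / V = 20484 / 500 = 41 A

41 A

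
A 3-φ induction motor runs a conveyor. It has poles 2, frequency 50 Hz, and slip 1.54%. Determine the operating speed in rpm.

2954 rpm

n_s = 120f/p = 120×50/2 = 3000 rpm
n = n_s(1 − s) = 3000 × (1 − 0.0154) = 2954 rpm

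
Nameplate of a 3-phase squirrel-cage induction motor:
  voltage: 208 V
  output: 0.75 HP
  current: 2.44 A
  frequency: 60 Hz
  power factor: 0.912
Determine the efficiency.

69.8 %

P_out = 0.75 × 746 = 560 W
P_in = √3·V_L·I_L·cosφ = 1.732 × 208 × 2.44 × 0.912 = 802 W
η = P_out / P_in = 560 / 802 = 0.698 = 69.8%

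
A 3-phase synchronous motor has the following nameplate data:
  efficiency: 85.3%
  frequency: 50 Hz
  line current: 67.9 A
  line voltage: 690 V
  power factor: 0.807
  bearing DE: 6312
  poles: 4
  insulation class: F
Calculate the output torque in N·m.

P_in = √3·V·I·cosφ = 1.732 × 690 × 67.9 × 0.807 = 65485 W
P_out = η·P_in = 0.853 × 65485 = 55859 W
n = n_s = 120×50/4 = 1500 rpm (synchronous)
ω = 2π×1500/60 = 157.1 rad/s
τ = P_out/ω = 55859/157.1 = 356 N·m

356 N·m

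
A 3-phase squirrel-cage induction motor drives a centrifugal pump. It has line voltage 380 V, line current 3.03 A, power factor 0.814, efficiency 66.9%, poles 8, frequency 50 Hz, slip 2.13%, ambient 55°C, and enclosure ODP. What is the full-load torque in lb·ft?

10.4 lb·ft

P_in = √3·V·I·cosφ = 1.732 × 380 × 3.03 × 0.814 = 1623 W
P_out = η·P_in = 0.669 × 1623 = 1086 W
n_s = 120×50/8 = 750 rpm; n = 750×(1−0.0213) = 734 rpm
ω = 2π×734/60 = 76.86 rad/s
τ = P_out/ω = 1086/76.86 = 14.13 N·m
In lb·ft: 14.13/1.356 = 10.4 lb·ft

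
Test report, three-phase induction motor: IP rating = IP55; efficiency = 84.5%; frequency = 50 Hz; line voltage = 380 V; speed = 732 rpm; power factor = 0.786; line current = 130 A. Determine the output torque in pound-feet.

547 lb·ft

P_in = √3·V·I·cosφ = 1.732 × 380 × 130 × 0.786 = 67251 W
P_out = η·P_in = 0.845 × 67251 = 56827 W
n = 732 rpm
ω = 2π×732/60 = 76.65 rad/s
τ = P_out/ω = 56827/76.65 = 741.4 N·m
In lb·ft: 741.4/1.356 = 547 lb·ft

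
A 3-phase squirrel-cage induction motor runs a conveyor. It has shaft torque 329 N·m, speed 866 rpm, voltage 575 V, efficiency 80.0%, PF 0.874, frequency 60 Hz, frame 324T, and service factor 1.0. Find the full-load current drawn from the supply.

42.8 A

ω = 2π×866/60 = 90.69 rad/s; P_out = τω = 329 × 90.69 = 29837 W
P_in = P_out / η = 29837 / 0.800 = 37296 W
I_L = P_in / (√3·V_L·cosφ) = 37296 / (1.732 × 575 × 0.874) = 42.8 A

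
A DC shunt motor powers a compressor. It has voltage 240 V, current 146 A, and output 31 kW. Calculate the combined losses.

P_in = V·I = 240×146 = 35040 W
P_out = 31000 W
Losses = P_in − P_out = 35040 − 31000 = 4040 W

4040 W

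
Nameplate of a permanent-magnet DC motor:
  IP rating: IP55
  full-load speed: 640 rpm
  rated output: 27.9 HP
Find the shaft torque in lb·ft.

229 lb·ft

P_out = 27.9 × 746 = 20813 W
ω = 2π × 640/60 = 67.02 rad/s
τ = P_out/ω = 20813/67.02 = 310.5 N·m
In lb·ft: 310.5/1.356 = 229 lb·ft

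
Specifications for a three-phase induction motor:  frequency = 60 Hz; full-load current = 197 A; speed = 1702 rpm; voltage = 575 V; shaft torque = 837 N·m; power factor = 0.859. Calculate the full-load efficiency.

ω = 2π × 1702/60 = 178.2 rad/s; P_out = τω = 837 × 178.2 = 149153 W
P_in = √3·V_L·I_L·cosφ = 1.732 × 575 × 197 × 0.859 = 168529 W
η = P_out / P_in = 149153 / 168529 = 0.885 = 88.5%

88.5 %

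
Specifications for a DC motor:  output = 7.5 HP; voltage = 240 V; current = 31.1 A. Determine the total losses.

P_in = V·I = 240×31.1 = 7464 W
P_out = 7.5×746 = 5595 W
Losses = P_in − P_out = 7464 − 5595 = 1869 W

1.87 kW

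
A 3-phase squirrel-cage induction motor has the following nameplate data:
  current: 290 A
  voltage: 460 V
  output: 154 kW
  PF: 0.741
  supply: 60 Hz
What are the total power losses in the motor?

17200 W

P_in = √3·V·I·cosφ = 1.732×460×290×0.741 = 171207 W
P_out = 154000 W
Losses = P_in − P_out = 171207 − 154000 = 17207 W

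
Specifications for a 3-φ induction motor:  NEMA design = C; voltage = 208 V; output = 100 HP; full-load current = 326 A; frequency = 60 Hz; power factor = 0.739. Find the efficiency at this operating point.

86.0 %

P_out = 100 × 746 = 74600 W
P_in = √3·V_L·I_L·cosφ = 1.732 × 208 × 326 × 0.739 = 86791 W
η = P_out / P_in = 74600 / 86791 = 0.860 = 86.0%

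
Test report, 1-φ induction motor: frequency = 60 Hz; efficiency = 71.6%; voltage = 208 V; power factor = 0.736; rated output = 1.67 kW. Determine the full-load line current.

P_out = 1.67 kW = 1670 W
P_in = P_out / η = 1670 / 0.716 = 2332 W
I = P_in / (V·cosφ) = 2332 / (208 × 0.736) = 15.2 A

15.2 A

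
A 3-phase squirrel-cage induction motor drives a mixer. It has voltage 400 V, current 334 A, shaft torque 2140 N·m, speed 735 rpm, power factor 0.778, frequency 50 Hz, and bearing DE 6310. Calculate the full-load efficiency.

ω = 2π × 735/60 = 76.97 rad/s; P_out = τω = 2140 × 76.97 = 164716 W
P_in = √3·V_L·I_L·cosφ = 1.732 × 400 × 334 × 0.778 = 180025 W
η = P_out / P_in = 164716 / 180025 = 0.915 = 91.5%

91.5 %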